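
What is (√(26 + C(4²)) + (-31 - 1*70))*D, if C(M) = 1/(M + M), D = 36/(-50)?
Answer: 1818/25 - 63*√34/100 ≈ 69.047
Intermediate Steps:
D = -18/25 (D = 36*(-1/50) = -18/25 ≈ -0.72000)
C(M) = 1/(2*M)
(√(26 + C(4²)) + (-31 - 1*70))*D = (√(26 + 1/(2*(4²))) + (-31 - 1*70))*(-18/25) = (√(26 + (½)/16) + (-31 - 70))*(-18/25) = (√(26 + (½)*(1/16)) - 101)*(-18/25) = (√(26 + 1/32) - 101)*(-18/25) = (√(833/32) - 101)*(-18/25) = (7*√34/8 - 101)*(-18/25) = (-101 + 7*√34/8)*(-18/25) = 1818/25 - 63*√34/100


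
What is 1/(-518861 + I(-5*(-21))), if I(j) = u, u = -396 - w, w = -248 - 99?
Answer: -1/518910 ≈ -1.9271e-6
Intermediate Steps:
w = -347
u = -49 (u = -396 - 1*(-347) = -396 + 347 = -49)
I(j) = -49
1/(-518861 + I(-5*(-21))) = 1/(-518861 - 49) = 1/(-518910) = -1/518910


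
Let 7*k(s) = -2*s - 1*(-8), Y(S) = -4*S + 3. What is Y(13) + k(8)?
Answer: -351/7 ≈ -50.143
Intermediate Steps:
Y(S) = 3 - 4*S
k(s) = 8/7 - 2*s/7 (k(s) = (-2*s - 1*(-8))/7 = (-2*s + 8)/7 = (8 - 2*s)/7 = 8/7 - 2*s/7)
Y(13) + k(8) = (3 - 4*13) + (8/7 - 2/7*8) = (3 - 52) + (8/7 - 16/7) = -49 - 8/7 = -351/7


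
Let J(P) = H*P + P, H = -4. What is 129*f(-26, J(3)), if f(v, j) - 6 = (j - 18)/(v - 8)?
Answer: 29799/34 ≈ 876.44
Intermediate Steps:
J(P) = -3*P (J(P) = -4*P + P = -3*P)
f(v, j) = 6 + (-18 + j)/(-8 + v) (f(v, j) = 6 + (j - 18)/(v - 8) = 6 + (-18 + j)/(-8 + v))
129*f(-26, J(3)) = 129*((-66 - 3*3 + 6*(-26))/(-8 - 26)) = 129*((-66 - 9 - 156)/(-34)) = 129*(-1/34*(-231)) = 129*(231/34) = 29799/34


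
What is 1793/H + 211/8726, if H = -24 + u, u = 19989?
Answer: 1805303/15837690 ≈ 0.11399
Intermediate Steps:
H = 19965 (H = -24 + 19989 = 19965)
1793/H + 211/8726 = 1793/19965 + 211/8726 = 1793*(1/19965) + 211*(1/8726) = 163/1815 + 211/8726 = 1805303/15837690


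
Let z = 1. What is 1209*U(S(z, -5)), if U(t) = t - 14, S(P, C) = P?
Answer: -15717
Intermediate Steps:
U(t) = -14 + t
1209*U(S(z, -5)) = 1209*(-14 + 1) = 1209*(-13) = -15717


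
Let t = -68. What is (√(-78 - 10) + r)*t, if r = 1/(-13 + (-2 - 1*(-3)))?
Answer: 17/3 - 136*I*√22 ≈ 5.6667 - 637.9*I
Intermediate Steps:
r = -1/12 (r = 1/(-13 + (-2 + 3)) = 1/(-13 + 1) = 1/(-12) = -1/12 ≈ -0.083333)
(√(-78 - 10) + r)*t = (√(-78 - 10) - 1/12)*(-68) = (√(-88) - 1/12)*(-68) = (2*I*√22 - 1/12)*(-68) = (-1/12 + 2*I*√22)*(-68) = 17/3 - 136*I*√22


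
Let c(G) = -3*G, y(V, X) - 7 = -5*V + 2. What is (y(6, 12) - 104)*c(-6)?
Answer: -2250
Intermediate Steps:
y(V, X) = 9 - 5*V (y(V, X) = 7 + (-5*V + 2) = 7 + (2 - 5*V) = 9 - 5*V)
(y(6, 12) - 104)*c(-6) = ((9 - 5*6) - 104)*(-3*(-6)) = ((9 - 30) - 104)*18 = (-21 - 104)*18 = -125*18 = -2250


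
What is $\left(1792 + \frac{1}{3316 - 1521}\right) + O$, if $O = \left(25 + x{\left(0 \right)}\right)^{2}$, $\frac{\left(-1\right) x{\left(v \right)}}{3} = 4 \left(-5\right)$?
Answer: $\frac{16185516}{1795} \approx 9017.0$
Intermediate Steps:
$x{\left(v \right)} = 60$ ($x{\left(v \right)} = - 3 \cdot 4 \left(-5\right) = \left(-3\right) \left(-20\right) = 60$)
$O = 7225$ ($O = \left(25 + 60\right)^{2} = 85^{2} = 7225$)
$\left(1792 + \frac{1}{3316 - 1521}\right) + O = \left(1792 + \frac{1}{3316 - 1521}\right) + 7225 = \left(1792 + \frac{1}{1795}\right) + 7225 = \frac{3216641}{1795} + 7225 = \frac{16185516}{1795}$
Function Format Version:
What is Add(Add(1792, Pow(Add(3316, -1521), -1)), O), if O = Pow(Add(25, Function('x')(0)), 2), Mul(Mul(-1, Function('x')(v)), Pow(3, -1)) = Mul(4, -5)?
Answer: Rational(16185516, 1795) ≈ 9017.0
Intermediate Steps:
Function('x')(v) = 60 (Function('x')(v) = Mul(-3, Mul(4, -5)) = Mul(-3, -20) = 60)
O = 7225 (O = Pow(Add(25, 60), 2) = Pow(85, 2) = 7225)
Add(Add(1792, Pow(Add(3316, -1521), -1)), O) = Add(Add(1792, Pow(Add(3316, -1521), -1)), 7225) = Add(Add(1792, Pow(1795, -1)), 7225) = Add(Add(1792, Rational(1, 1795)), 7225) = Add(Rational(3216641, 1795), 7225) = Rational(16185516, 1795)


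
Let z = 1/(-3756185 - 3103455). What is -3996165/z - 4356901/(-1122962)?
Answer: 30782918768493494101/1122962 ≈ 2.7412e+13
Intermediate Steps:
z = -1/6859640 (z = 1/(-6859640) = -1/6859640 ≈ -1.4578e-7)
-3996165/z - 4356901/(-1122962) = -3996165/(-1/6859640) - 4356901/(-1122962) = -3996165*(-6859640) - 4356901*(-1/1122962) = 27412253280600 + 4356901/1122962 = 30782918768493494101/1122962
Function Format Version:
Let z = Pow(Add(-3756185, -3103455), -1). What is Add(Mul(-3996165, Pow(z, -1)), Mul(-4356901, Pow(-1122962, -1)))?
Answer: Rational(30782918768493494101, 1122962) ≈ 2.7412e+13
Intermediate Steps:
z = Rational(-1, 6859640) (z = Pow(-6859640, -1) = Rational(-1, 6859640) ≈ -1.4578e-7)
Add(Mul(-3996165, Pow(z, -1)), Mul(-4356901, Pow(-1122962, -1))) = Add(Mul(-3996165, Pow(Rational(-1, 6859640), -1)), Mul(-4356901, Pow(-1122962, -1))) = Add(Mul(-3996165, -6859640), Mul(-4356901, Rational(-1, 1122962))) = Add(27412253280600, Rational(4356901, 1122962)) = Rational(30782918768493494101, 1122962)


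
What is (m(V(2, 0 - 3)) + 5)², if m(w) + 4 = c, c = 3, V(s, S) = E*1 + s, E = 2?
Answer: 16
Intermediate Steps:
V(s, S) = 2 + s (V(s, S) = 2*1 + s = 2 + s)
m(w) = -1 (m(w) = -4 + 3 = -1)
(m(V(2, 0 - 3)) + 5)² = (-1 + 5)² = 4² = 16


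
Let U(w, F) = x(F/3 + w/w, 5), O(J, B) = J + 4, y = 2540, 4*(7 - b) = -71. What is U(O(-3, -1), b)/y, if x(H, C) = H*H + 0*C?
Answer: 1369/40640 ≈ 0.033686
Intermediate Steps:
b = 99/4 (b = 7 - ¼*(-71) = 7 + 71/4 = 99/4 ≈ 24.750)
O(J, B) = 4 + J
x(H, C) = H² (x(H, C) = H² + 0 = H²)
U(w, F) = (1 + F/3)² (U(w, F) = (F/3 + w/w)² = (F*(⅓) + 1)² = (F/3 + 1)² = (1 + F/3)²)
U(O(-3, -1), b)/y = ((3 + 99/4)²/9)/2540 = ((111/4)²/9)*(1/2540) = ((⅑)*(12321/16))*(1/2540) = (1369/16)*(1/2540) = 1369/40640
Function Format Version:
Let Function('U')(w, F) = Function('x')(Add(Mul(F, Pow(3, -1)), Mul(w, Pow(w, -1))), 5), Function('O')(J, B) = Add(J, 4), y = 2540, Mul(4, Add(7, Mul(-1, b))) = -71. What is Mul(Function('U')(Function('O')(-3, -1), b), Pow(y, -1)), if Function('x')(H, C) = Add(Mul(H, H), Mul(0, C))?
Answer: Rational(1369, 40640) ≈ 0.033686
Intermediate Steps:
b = Rational(99, 4) (b = Add(7, Mul(Rational(-1, 4), -71)) = Add(7, Rational(71, 4)) = Rational(99, 4) ≈ 24.750)
Function('O')(J, B) = Add(4, J)
Function('x')(H, C) = Pow(H, 2) (Function('x')(H, C) = Add(Pow(H, 2), 0) = Pow(H, 2))
Function('U')(w, F) = Pow(Add(1, Mul(Rational(1, 3), F)), 2) (Function('U')(w, F) = Pow(Add(Mul(F, Pow(3, -1)), Mul(w, Pow(w, -1))), 2) = Pow(Add(Mul(F, Rational(1, 3)), 1), 2) = Pow(Add(Mul(Rational(1, 3), F), 1), 2) = Pow(Add(1, Mul(Rational(1, 3), F)), 2))
Mul(Function('U')(Function('O')(-3, -1), b), Pow(y, -1)) = Mul(Mul(Rational(1, 9), Pow(Add(3, Rational(99, 4)), 2)), Pow(2540, -1)) = Mul(Mul(Rational(1, 9), Pow(Rational(111, 4), 2)), Rational(1, 2540)) = Mul(Mul(Rational(1, 9), Rational(12321, 16)), Rational(1, 2540)) = Mul(Rational(1369, 16), Rational(1, 2540)) = Rational(1369, 40640)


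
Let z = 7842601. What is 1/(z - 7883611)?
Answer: -1/41010 ≈ -2.4384e-5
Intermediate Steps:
1/(z - 7883611) = 1/(7842601 - 7883611) = 1/(-41010) = -1/41010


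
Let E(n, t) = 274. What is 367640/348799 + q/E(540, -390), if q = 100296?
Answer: 17541938932/47785463 ≈ 367.10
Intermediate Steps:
367640/348799 + q/E(540, -390) = 367640/348799 + 100296/274 = 367640*(1/348799) + 100296*(1/274) = 367640/348799 + 50148/137 = 17541938932/47785463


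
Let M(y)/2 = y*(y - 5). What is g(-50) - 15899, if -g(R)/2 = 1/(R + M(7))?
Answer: -174888/11 ≈ -15899.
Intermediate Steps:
M(y) = 2*y*(-5 + y) (M(y) = 2*(y*(y - 5)) = 2*(y*(-5 + y)) = 2*y*(-5 + y))
g(R) = -2/(28 + R) (g(R) = -2/(R + 2*7*(-5 + 7)) = -2/(R + 2*7*2) = -2/(R + 28) = -2/(28 + R))
g(-50) - 15899 = -2/(28 - 50) - 15899 = -2/(-22) - 15899 = -2*(-1/22) - 15899 = 1/11 - 15899 = -174888/11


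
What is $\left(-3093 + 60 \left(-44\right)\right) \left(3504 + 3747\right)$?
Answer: $-41569983$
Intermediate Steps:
$\left(-3093 + 60 \left(-44\right)\right) \left(3504 + 3747\right) = \left(-3093 - 2640\right) 7251 = \left(-5733\right) 7251 = -41569983$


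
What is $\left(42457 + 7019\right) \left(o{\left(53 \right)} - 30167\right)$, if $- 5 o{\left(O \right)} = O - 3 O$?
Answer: $- \frac{7457468004}{5} \approx -1.4915 \cdot 10^{9}$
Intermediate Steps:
$o{\left(O \right)} = \frac{2 O}{5}$ ($o{\left(O \right)} = - \frac{O - 3 O}{5} = - \frac{\left(-2\right) O}{5} = \frac{2 O}{5}$)
$\left(42457 + 7019\right) \left(o{\left(53 \right)} - 30167\right) = \left(42457 + 7019\right) \left(\frac{2}{5} \cdot 53 - 30167\right) = 49476 \left(\frac{106}{5} - 30167\right) = 49476 \left(- \frac{150729}{5}\right) = - \frac{7457468004}{5}$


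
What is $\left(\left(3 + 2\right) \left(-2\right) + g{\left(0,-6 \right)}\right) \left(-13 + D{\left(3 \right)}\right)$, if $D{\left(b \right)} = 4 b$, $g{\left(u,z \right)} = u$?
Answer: $10$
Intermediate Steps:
$\left(\left(3 + 2\right) \left(-2\right) + g{\left(0,-6 \right)}\right) \left(-13 + D{\left(3 \right)}\right) = \left(\left(3 + 2\right) \left(-2\right) + 0\right) \left(-13 + 4 \cdot 3\right) = \left(5 \left(-2\right) + 0\right) \left(-13 + 12\right) = \left(-10 + 0\right) \left(-1\right) = \left(-10\right) \left(-1\right) = 10$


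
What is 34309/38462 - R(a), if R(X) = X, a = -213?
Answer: 8226715/38462 ≈ 213.89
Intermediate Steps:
34309/38462 - R(a) = 34309/38462 - 1*(-213) = 34309*(1/38462) + 213 = 34309/38462 + 213 = 8226715/38462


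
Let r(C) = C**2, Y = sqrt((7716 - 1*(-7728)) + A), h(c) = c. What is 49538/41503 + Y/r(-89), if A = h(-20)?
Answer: 49538/41503 + 8*sqrt(241)/7921 ≈ 1.2093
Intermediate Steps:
A = -20
Y = 8*sqrt(241) (Y = sqrt((7716 - 1*(-7728)) - 20) = sqrt((7716 + 7728) - 20) = sqrt(15444 - 20) = sqrt(15424) = 8*sqrt(241) ≈ 124.19)
49538/41503 + Y/r(-89) = 49538/41503 + (8*sqrt(241))/((-89)**2) = 49538*(1/41503) + (8*sqrt(241))/7921 = 49538/41503 + (8*sqrt(241))*(1/7921) = 49538/41503 + 8*sqrt(241)/7921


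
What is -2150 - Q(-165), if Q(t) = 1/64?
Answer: -137601/64 ≈ -2150.0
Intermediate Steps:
Q(t) = 1/64
-2150 - Q(-165) = -2150 - 1*1/64 = -2150 - 1/64 = -137601/64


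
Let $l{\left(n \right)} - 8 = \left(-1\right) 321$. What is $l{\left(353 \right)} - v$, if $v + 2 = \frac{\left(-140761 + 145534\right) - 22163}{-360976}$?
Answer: $- \frac{56140463}{180488} \approx -311.05$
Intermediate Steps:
$l{\left(n \right)} = -313$ ($l{\left(n \right)} = 8 - 321 = -313$)
$v = - \frac{352281}{180488}$ ($v = -2 + \frac{\left(-140761 + 145534\right) - 22163}{-360976} = -2 + \left(4773 - 22163\right) \left(- \frac{1}{360976}\right) = -2 - - \frac{8695}{180488} = -2 + \frac{8695}{180488} = - \frac{352281}{180488} \approx -1.9518$)
$l{\left(353 \right)} - v = -313 - - \frac{352281}{180488} = -313 + \frac{352281}{180488} = - \frac{56140463}{180488}$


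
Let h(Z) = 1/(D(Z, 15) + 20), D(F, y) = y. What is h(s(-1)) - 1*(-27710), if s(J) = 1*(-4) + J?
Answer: 969851/35 ≈ 27710.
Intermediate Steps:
s(J) = -4 + J
h(Z) = 1/35 (h(Z) = 1/(15 + 20) = 1/35)
h(s(-1)) - 1*(-27710) = 1/35 - 1*(-27710) = 1/35 + 27710 = 969851/35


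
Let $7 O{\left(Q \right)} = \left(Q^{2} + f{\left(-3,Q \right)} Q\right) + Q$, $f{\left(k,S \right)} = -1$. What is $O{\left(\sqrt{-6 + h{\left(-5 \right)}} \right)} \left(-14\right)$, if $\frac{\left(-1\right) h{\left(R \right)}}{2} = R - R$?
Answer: $12$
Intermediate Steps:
$h{\left(R \right)} = 0$ ($h{\left(R \right)} = - 2 \left(R - R\right) = \left(-2\right) 0 = 0$)
$O{\left(Q \right)} = \frac{Q^{2}}{7}$ ($O{\left(Q \right)} = \frac{\left(Q^{2} - Q\right) + Q}{7} = \frac{Q^{2}}{7}$)
$O{\left(\sqrt{-6 + h{\left(-5 \right)}} \right)} \left(-14\right) = \frac{\left(\sqrt{-6 + 0}\right)^{2}}{7} \left(-14\right) = \frac{\left(\sqrt{-6}\right)^{2}}{7} \left(-14\right) = \frac{\left(i \sqrt{6}\right)^{2}}{7} \left(-14\right) = \frac{1}{7} \left(-6\right) \left(-14\right) = \left(- \frac{6}{7}\right) \left(-14\right) = 12$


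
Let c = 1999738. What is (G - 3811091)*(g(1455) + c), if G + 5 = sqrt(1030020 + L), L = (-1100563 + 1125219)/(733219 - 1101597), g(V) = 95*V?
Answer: -8147982237448 + 4275926*sqrt(8736007898425607)/184189 ≈ -8.1458e+12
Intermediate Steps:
L = -12328/184189 (L = 24656/(-368378) = 24656*(-1/368378) = -12328/184189 ≈ -0.066931)
G = -5 + 2*sqrt(8736007898425607)/184189 (G = -5 + sqrt(1030020 - 12328/184189) = -5 + sqrt(189718341452/184189) = -5 + 2*sqrt(8736007898425607)/184189 ≈ 1009.9)
(G - 3811091)*(g(1455) + c) = ((-5 + 2*sqrt(8736007898425607)/184189) - 3811091)*(95*1455 + 1999738) = (-3811096 + 2*sqrt(8736007898425607)/184189)*(138225 + 1999738) = (-3811096 + 2*sqrt(8736007898425607)/184189)*2137963 = -8147982237448 + 4275926*sqrt(8736007898425607)/184189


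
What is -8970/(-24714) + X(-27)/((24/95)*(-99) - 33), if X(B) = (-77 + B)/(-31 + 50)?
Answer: 1153425/2522201 ≈ 0.45731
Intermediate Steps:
X(B) = -77/19 + B/19 (X(B) = (-77 + B)/19 = (-77 + B)*(1/19) = -77/19 + B/19)
-8970/(-24714) + X(-27)/((24/95)*(-99) - 33) = -8970/(-24714) + (-77/19 + (1/19)*(-27))/((24/95)*(-99) - 33) = -8970*(-1/24714) + (-77/19 - 27/19)/((24*(1/95))*(-99) - 33) = 1495/4119 - 104/(19*((24/95)*(-99) - 33)) = 1495/4119 - 104/(19*(-2376/95 - 33)) = 1495/4119 - 104/(19*(-5511/95)) = 1495/4119 - 104/19*(-95/5511) = 1495/4119 + 520/5511 = 1153425/2522201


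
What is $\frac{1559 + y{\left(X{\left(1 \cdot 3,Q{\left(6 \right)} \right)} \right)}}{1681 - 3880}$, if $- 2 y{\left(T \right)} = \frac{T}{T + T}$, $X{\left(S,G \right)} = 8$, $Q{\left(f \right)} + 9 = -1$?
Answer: $- \frac{6235}{8796} \approx -0.70885$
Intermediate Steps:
$Q{\left(f \right)} = -10$ ($Q{\left(f \right)} = -9 - 1 = -10$)
$y{\left(T \right)} = - \frac{1}{4}$ ($y{\left(T \right)} = - \frac{\frac{1}{T + T} T}{2} = - \frac{\frac{1}{2 T} T}{2} = \left(- \frac{1}{2}\right) \frac{1}{2} = - \frac{1}{4}$)
$\frac{1559 + y{\left(X{\left(1 \cdot 3,Q{\left(6 \right)} \right)} \right)}}{1681 - 3880} = \frac{1559 - \frac{1}{4}}{1681 - 3880} = \frac{6235}{4 \left(-2199\right)} = \frac{6235}{4} \left(- \frac{1}{2199}\right) = - \frac{6235}{8796}$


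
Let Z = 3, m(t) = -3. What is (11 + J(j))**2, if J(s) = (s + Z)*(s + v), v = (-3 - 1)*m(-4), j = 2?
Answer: 6561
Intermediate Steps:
v = 12 (v = (-3 - 1)*(-3) = -4*(-3) = 12)
J(s) = (3 + s)*(12 + s) (J(s) = (s + 3)*(s + 12) = (3 + s)*(12 + s))
(11 + J(j))**2 = (11 + (36 + 2**2 + 15*2))**2 = (11 + (36 + 4 + 30))**2 = (11 + 70)**2 = 81**2 = 6561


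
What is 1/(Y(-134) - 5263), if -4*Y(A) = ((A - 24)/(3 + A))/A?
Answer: -35108/184773325 ≈ -0.00019001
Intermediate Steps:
Y(A) = -(-24 + A)/(4*A*(3 + A)) (Y(A) = -(A - 24)/(3 + A)/(4*A) = -(-24 + A)/(3 + A)/(4*A) = -(-24 + A)/(4*A*(3 + A)))
1/(Y(-134) - 5263) = 1/((¼)*(24 - 1*(-134))/(-134*(3 - 134)) - 5263) = 1/((¼)*(-1/134)*(24 + 134)/(-131) - 5263) = 1/((¼)*(-1/134)*(-1/131)*158 - 5263) = 1/(79/35108 - 5263) = 1/(-184773325/35108) = -35108/184773325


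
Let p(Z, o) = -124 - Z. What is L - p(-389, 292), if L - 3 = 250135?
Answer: 249873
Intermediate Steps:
L = 250138 (L = 3 + 250135 = 250138)
L - p(-389, 292) = 250138 - (-124 - 1*(-389)) = 250138 - (-124 + 389) = 250138 - 1*265 = 250138 - 265 = 249873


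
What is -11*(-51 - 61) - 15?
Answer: 1217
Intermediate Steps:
-11*(-51 - 61) - 15 = -11*(-112) - 15 = 1232 - 15 = 1217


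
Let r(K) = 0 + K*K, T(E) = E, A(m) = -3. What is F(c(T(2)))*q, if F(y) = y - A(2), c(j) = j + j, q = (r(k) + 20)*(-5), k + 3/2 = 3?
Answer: -3115/4 ≈ -778.75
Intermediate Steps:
k = 3/2 (k = -3/2 + 3 = 3/2 ≈ 1.5000)
r(K) = K² (r(K) = 0 + K² = K²)
q = -445/4 (q = ((3/2)² + 20)*(-5) = (9/4 + 20)*(-5) = (89/4)*(-5) = -445/4 ≈ -111.25)
c(j) = 2*j
F(y) = 3 + y (F(y) = y - 1*(-3) = y + 3 = 3 + y)
F(c(T(2)))*q = (3 + 2*2)*(-445/4) = (3 + 4)*(-445/4) = 7*(-445/4) = -3115/4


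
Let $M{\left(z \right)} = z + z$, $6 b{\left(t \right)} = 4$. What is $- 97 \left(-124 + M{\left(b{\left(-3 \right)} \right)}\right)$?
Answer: $\frac{35696}{3} \approx 11899.0$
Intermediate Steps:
$b{\left(t \right)} = \frac{2}{3}$ ($b{\left(t \right)} = \frac{1}{6} \cdot 4 = \frac{2}{3}$)
$M{\left(z \right)} = 2 z$
$- 97 \left(-124 + M{\left(b{\left(-3 \right)} \right)}\right) = - 97 \left(-124 + 2 \cdot \frac{2}{3}\right) = - 97 \left(-124 + \frac{4}{3}\right) = \left(-97\right) \left(- \frac{368}{3}\right) = \frac{35696}{3}$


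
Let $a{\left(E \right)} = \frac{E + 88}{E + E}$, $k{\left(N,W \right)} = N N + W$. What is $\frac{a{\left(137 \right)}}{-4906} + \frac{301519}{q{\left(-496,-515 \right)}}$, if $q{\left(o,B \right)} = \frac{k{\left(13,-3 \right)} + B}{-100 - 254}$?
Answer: $\frac{143481547670619}{469141156} \approx 3.0584 \cdot 10^{5}$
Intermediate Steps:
$k{\left(N,W \right)} = W + N^{2}$ ($k{\left(N,W \right)} = N^{2} + W = W + N^{2}$)
$a{\left(E \right)} = \frac{88 + E}{2 E}$
$q{\left(o,B \right)} = - \frac{83}{177} - \frac{B}{354}$ ($q{\left(o,B \right)} = \frac{\left(-3 + 13^{2}\right) + B}{-100 - 254} = \frac{\left(-3 + 169\right) + B}{-354} = \left(166 + B\right) \left(- \frac{1}{354}\right) = - \frac{83}{177} - \frac{B}{354}$)
$\frac{a{\left(137 \right)}}{-4906} + \frac{301519}{q{\left(-496,-515 \right)}} = \frac{\frac{1}{2} \cdot \frac{1}{137} \left(88 + 137\right)}{-4906} + \frac{301519}{- \frac{83}{177} - - \frac{515}{354}} = \frac{1}{2} \cdot \frac{1}{137} \cdot 225 \left(- \frac{1}{4906}\right) + \frac{301519}{- \frac{83}{177} + \frac{515}{354}} = \frac{225}{274} \left(- \frac{1}{4906}\right) + \frac{301519}{\frac{349}{354}} = - \frac{225}{1344244} + 301519 \cdot \frac{354}{349} = - \frac{225}{1344244} + \frac{106737726}{349} = \frac{143481547670619}{469141156}$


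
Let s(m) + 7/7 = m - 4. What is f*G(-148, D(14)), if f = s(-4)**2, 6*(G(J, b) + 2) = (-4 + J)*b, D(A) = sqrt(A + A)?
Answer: -162 - 4104*sqrt(7) ≈ -11020.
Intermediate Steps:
s(m) = -5 + m (s(m) = -1 + (m - 4) = -1 + (-4 + m) = -5 + m)
D(A) = sqrt(2)*sqrt(A) (D(A) = sqrt(2*A) = sqrt(2)*sqrt(A))
G(J, b) = -2 + b*(-4 + J)/6 (G(J, b) = -2 + ((-4 + J)*b)/6 = -2 + (b*(-4 + J))/6 = -2 + b*(-4 + J)/6)
f = 81 (f = (-5 - 4)**2 = (-9)**2 = 81)
f*G(-148, D(14)) = 81*(-2 - 2*sqrt(2)*sqrt(14)/3 + (1/6)*(-148)*(sqrt(2)*sqrt(14))) = 81*(-2 - 4*sqrt(7)/3 + (1/6)*(-148)*(2*sqrt(7))) = 81*(-2 - 4*sqrt(7)/3 - 148*sqrt(7)/3) = 81*(-2 - 152*sqrt(7)/3) = -162 - 4104*sqrt(7)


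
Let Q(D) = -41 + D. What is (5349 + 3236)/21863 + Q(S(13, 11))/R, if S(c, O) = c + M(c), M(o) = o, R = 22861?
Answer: 195933740/499810043 ≈ 0.39202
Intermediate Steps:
S(c, O) = 2*c (S(c, O) = c + c = 2*c)
(5349 + 3236)/21863 + Q(S(13, 11))/R = (5349 + 3236)/21863 + (-41 + 2*13)/22861 = 8585*(1/21863) + (-41 + 26)*(1/22861) = 8585/21863 - 15*1/22861 = 8585/21863 - 15/22861 = 195933740/499810043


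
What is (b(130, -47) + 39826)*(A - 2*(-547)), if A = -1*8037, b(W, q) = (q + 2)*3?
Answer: -275574613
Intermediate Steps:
b(W, q) = 6 + 3*q (b(W, q) = (2 + q)*3 = 6 + 3*q)
A = -8037
(b(130, -47) + 39826)*(A - 2*(-547)) = ((6 + 3*(-47)) + 39826)*(-8037 - 2*(-547)) = ((6 - 141) + 39826)*(-8037 + 1094) = (-135 + 39826)*(-6943) = 39691*(-6943) = -275574613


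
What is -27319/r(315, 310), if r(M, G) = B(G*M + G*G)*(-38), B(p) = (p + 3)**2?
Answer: 27319/1426528550342 ≈ 1.9151e-8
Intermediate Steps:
B(p) = (3 + p)**2
r(M, G) = -38*(3 + G**2 + G*M)**2 (r(M, G) = (3 + (G*M + G*G))**2*(-38) = (3 + (G*M + G**2))**2*(-38) = (3 + (G**2 + G*M))**2*(-38) = (3 + G**2 + G*M)**2*(-38) = -38*(3 + G**2 + G*M)**2)
-27319/r(315, 310) = -27319*(-1/(38*(3 + 310*(310 + 315))**2)) = -27319*(-1/(38*(3 + 310*625)**2)) = -27319*(-1/(38*(3 + 193750)**2)) = -27319/((-38*193753**2)) = -27319/((-38*37540225009)) = -27319/(-1426528550342) = -27319*(-1/1426528550342) = 27319/1426528550342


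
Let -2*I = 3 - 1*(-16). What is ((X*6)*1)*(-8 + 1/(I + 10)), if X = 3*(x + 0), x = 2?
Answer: -216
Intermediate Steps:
I = -19/2 (I = -(3 - 1*(-16))/2 = -(3 + 16)/2 = -½*19 = -19/2 ≈ -9.5000)
X = 6 (X = 3*(2 + 0) = 3*2 = 6)
((X*6)*1)*(-8 + 1/(I + 10)) = ((6*6)*1)*(-8 + 1/(-19/2 + 10)) = (36*1)*(-8 + 1/(½)) = 36*(-8 + 2) = 36*(-6) = -216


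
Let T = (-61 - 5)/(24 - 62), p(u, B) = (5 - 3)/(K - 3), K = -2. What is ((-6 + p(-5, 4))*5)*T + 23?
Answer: -619/19 ≈ -32.579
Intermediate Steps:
p(u, B) = -⅖ (p(u, B) = (5 - 3)/(-2 - 3) = 2/(-5) = 2*(-⅕) = -⅖)
T = 33/19 (T = -66/(-38) = -66*(-1/38) = 33/19 ≈ 1.7368)
((-6 + p(-5, 4))*5)*T + 23 = ((-6 - ⅖)*5)*(33/19) + 23 = -32/5*5*(33/19) + 23 = -32*33/19 + 23 = -1056/19 + 23 = -619/19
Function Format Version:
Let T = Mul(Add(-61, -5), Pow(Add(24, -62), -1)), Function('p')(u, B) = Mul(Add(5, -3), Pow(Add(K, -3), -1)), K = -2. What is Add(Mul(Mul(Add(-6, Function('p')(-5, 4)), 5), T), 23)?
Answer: Rational(-619, 19) ≈ -32.579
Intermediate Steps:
Function('p')(u, B) = Rational(-2, 5) (Function('p')(u, B) = Mul(Add(5, -3), Pow(Add(-2, -3), -1)) = Mul(2, Pow(-5, -1)) = Mul(2, Rational(-1, 5)) = Rational(-2, 5))
T = Rational(33, 19) (T = Mul(-66, Pow(-38, -1)) = Mul(-66, Rational(-1, 38)) = Rational(33, 19) ≈ 1.7368)
Add(Mul(Mul(Add(-6, Function('p')(-5, 4)), 5), T), 23) = Add(Mul(Mul(Add(-6, Rational(-2, 5)), 5), Rational(33, 19)), 23) = Add(Mul(Mul(Rational(-32, 5), 5), Rational(33, 19)), 23) = Add(Mul(-32, Rational(33, 19)), 23) = Add(Rational(-1056, 19), 23) = Rational(-619, 19)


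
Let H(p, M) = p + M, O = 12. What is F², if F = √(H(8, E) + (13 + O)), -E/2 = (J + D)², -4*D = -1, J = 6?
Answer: -361/8 ≈ -45.125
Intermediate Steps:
D = ¼ (D = -¼*(-1) = ¼ ≈ 0.25000)
E = -625/8 (E = -2*(6 + ¼)² = -2*(25/4)² = -2*625/16 = -625/8 ≈ -78.125)
H(p, M) = M + p
F = 19*I*√2/4 (F = √((-625/8 + 8) + (13 + 12)) = √(-561/8 + 25) = √(-361/8) = 19*I*√2/4 ≈ 6.7175*I)
F² = (19*I*√2/4)² = -361/8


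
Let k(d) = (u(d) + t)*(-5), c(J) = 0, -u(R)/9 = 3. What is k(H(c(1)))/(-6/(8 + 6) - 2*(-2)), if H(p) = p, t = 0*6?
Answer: 189/5 ≈ 37.800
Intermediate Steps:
u(R) = -27 (u(R) = -9*3 = -27)
t = 0
k(d) = 135 (k(d) = (-27 + 0)*(-5) = -27*(-5) = 135)
k(H(c(1)))/(-6/(8 + 6) - 2*(-2)) = 135/(-6/(8 + 6) - 2*(-2)) = 135/(-6/14 + 4) = 135/(-6*1/14 + 4) = 135/(-3/7 + 4) = 135/(25/7) = 135*(7/25) = 189/5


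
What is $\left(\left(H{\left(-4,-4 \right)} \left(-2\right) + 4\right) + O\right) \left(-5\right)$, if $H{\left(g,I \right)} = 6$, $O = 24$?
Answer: $-80$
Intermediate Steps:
$\left(\left(H{\left(-4,-4 \right)} \left(-2\right) + 4\right) + O\right) \left(-5\right) = \left(\left(6 \left(-2\right) + 4\right) + 24\right) \left(-5\right) = \left(\left(-12 + 4\right) + 24\right) \left(-5\right) = \left(-8 + 24\right) \left(-5\right) = 16 \left(-5\right) = -80$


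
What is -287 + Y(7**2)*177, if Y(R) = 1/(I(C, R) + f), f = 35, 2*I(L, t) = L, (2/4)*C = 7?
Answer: -3959/14 ≈ -282.79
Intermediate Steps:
C = 14 (C = 2*7 = 14)
I(L, t) = L/2
Y(R) = 1/42 (Y(R) = 1/((1/2)*14 + 35) = 1/(7 + 35) = 1/42)
-287 + Y(7**2)*177 = -287 + (1/42)*177 = -287 + 59/14 = -3959/14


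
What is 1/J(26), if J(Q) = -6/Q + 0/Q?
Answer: -13/3 ≈ -4.3333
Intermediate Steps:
J(Q) = -6/Q (J(Q) = -6/Q + 0 = -6/Q)
1/J(26) = 1/(-6/26) = 1/(-6*1/26) = 1/(-3/13) = -13/3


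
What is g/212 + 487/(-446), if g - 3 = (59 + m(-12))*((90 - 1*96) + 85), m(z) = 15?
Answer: 1252705/47276 ≈ 26.498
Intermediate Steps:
g = 5849 (g = 3 + (59 + 15)*((90 - 1*96) + 85) = 3 + 74*((90 - 96) + 85) = 3 + 74*(-6 + 85) = 3 + 74*79 = 3 + 5846 = 5849)
g/212 + 487/(-446) = 5849/212 + 487/(-446) = 5849*(1/212) + 487*(-1/446) = 5849/212 - 487/446 = 1252705/47276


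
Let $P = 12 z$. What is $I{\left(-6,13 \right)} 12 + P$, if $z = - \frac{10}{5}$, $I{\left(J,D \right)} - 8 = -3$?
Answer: $36$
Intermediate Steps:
$I{\left(J,D \right)} = 5$ ($I{\left(J,D \right)} = 8 - 3 = 5$)
$z = -2$ ($z = \left(-10\right) \frac{1}{5} = -2$)
$P = -24$ ($P = 12 \left(-2\right) = -24$)
$I{\left(-6,13 \right)} 12 + P = 5 \cdot 12 - 24 = 60 - 24 = 36$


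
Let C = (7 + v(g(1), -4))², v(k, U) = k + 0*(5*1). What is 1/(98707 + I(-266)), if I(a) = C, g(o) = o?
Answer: 1/98771 ≈ 1.0124e-5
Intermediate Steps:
v(k, U) = k (v(k, U) = k + 0*5 = k + 0 = k)
C = 64 (C = (7 + 1)² = 8² = 64)
I(a) = 64
1/(98707 + I(-266)) = 1/(98707 + 64) = 1/98771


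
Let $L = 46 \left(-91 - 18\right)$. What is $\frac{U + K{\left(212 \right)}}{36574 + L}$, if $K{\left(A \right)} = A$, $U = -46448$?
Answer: $- \frac{3853}{2630} \approx -1.465$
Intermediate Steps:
$L = -5014$ ($L = 46 \left(-109\right) = -5014$)
$\frac{U + K{\left(212 \right)}}{36574 + L} = \frac{-46448 + 212}{36574 - 5014} = - \frac{46236}{31560} = \left(-46236\right) \frac{1}{31560} = - \frac{3853}{2630}$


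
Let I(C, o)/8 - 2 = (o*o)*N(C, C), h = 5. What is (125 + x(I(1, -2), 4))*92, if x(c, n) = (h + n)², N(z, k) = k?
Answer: 18952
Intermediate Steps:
I(C, o) = 16 + 8*C*o² (I(C, o) = 16 + 8*((o*o)*C) = 16 + 8*(o²*C) = 16 + 8*(C*o²) = 16 + 8*C*o²)
x(c, n) = (5 + n)²
(125 + x(I(1, -2), 4))*92 = (125 + (5 + 4)²)*92 = (125 + 9²)*92 = (125 + 81)*92 = 206*92 = 18952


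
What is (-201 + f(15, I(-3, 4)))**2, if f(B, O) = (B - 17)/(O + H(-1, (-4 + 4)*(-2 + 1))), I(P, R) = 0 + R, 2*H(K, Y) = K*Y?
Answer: 162409/4 ≈ 40602.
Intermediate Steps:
H(K, Y) = K*Y/2 (H(K, Y) = (K*Y)/2 = K*Y/2)
I(P, R) = R
f(B, O) = (-17 + B)/O (f(B, O) = (B - 17)/(O + (1/2)*(-1)*((-4 + 4)*(-2 + 1))) = (-17 + B)/(O + (1/2)*(-1)*(0*(-1))) = (-17 + B)/(O + (1/2)*(-1)*0) = (-17 + B)/(O + 0) = (-17 + B)/O)
(-201 + f(15, I(-3, 4)))**2 = (-201 + (-17 + 15)/4)**2 = (-201 + (1/4)*(-2))**2 = (-201 - 1/2)**2 = (-403/2)**2 = 162409/4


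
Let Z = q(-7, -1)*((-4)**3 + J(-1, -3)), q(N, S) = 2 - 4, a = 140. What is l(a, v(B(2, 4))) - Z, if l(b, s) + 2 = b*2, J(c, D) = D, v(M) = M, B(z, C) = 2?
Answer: 144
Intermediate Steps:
q(N, S) = -2
l(b, s) = -2 + 2*b (l(b, s) = -2 + b*2 = -2 + 2*b)
Z = 134 (Z = -2*((-4)**3 - 3) = -2*(-64 - 3) = -2*(-67) = 134)
l(a, v(B(2, 4))) - Z = (-2 + 2*140) - 1*134 = (-2 + 280) - 134 = 278 - 134 = 144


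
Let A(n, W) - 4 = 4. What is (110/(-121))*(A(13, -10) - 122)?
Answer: 1140/11 ≈ 103.64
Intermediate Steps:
A(n, W) = 8 (A(n, W) = 4 + 4 = 8)
(110/(-121))*(A(13, -10) - 122) = (110/(-121))*(8 - 122) = (110*(-1/121))*(-114) = -10/11*(-114) = 1140/11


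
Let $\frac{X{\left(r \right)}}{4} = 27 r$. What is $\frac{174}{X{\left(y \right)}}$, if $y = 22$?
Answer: $\frac{29}{396} \approx 0.073232$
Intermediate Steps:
$X{\left(r \right)} = 108 r$ ($X{\left(r \right)} = 4 \cdot 27 r = 108 r$)
$\frac{174}{X{\left(y \right)}} = \frac{174}{108 \cdot 22} = \frac{174}{2376} = 174 \cdot \frac{1}{2376} = \frac{29}{396}$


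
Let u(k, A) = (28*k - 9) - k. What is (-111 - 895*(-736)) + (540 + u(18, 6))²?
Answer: 1692898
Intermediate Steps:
u(k, A) = -9 + 27*k (u(k, A) = (-9 + 28*k) - k = -9 + 27*k)
(-111 - 895*(-736)) + (540 + u(18, 6))² = (-111 - 895*(-736)) + (540 + (-9 + 27*18))² = (-111 + 658720) + (540 + (-9 + 486))² = 658609 + (540 + 477)² = 658609 + 1017² = 658609 + 1034289 = 1692898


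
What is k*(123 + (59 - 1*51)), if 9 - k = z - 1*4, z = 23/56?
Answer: 92355/56 ≈ 1649.2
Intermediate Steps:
z = 23/56 (z = 23*(1/56) = 23/56 ≈ 0.41071)
k = 705/56 (k = 9 - (23/56 - 1*4) = 9 - (23/56 - 4) = 9 - 1*(-201/56) = 9 + 201/56 = 705/56 ≈ 12.589)
k*(123 + (59 - 1*51)) = 705*(123 + (59 - 1*51))/56 = 705*(123 + (59 - 51))/56 = 705*(123 + 8)/56 = (705/56)*131 = 92355/56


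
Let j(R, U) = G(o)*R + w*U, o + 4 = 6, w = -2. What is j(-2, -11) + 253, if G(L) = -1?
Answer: 277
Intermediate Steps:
o = 2 (o = -4 + 6 = 2)
j(R, U) = -R - 2*U
j(-2, -11) + 253 = (-1*(-2) - 2*(-11)) + 253 = (2 + 22) + 253 = 24 + 253 = 277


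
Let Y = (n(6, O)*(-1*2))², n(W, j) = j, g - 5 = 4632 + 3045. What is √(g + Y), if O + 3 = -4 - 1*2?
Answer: √8006 ≈ 89.476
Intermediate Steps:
g = 7682 (g = 5 + (4632 + 3045) = 5 + 7677 = 7682)
O = -9 (O = -3 + (-4 - 1*2) = -3 + (-4 - 2) = -3 - 6 = -9)
Y = 324 (Y = (-(-9)*2)² = (-9*(-2))² = 18² = 324)
√(g + Y) = √(7682 + 324) = √8006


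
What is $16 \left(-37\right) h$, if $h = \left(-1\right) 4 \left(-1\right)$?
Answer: $-2368$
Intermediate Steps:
$h = 4$ ($h = \left(-4\right) \left(-1\right) = 4$)
$16 \left(-37\right) h = 16 \left(-37\right) 4 = \left(-592\right) 4 = -2368$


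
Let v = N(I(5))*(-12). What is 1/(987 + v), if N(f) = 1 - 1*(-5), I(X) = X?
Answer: 1/915 ≈ 0.0010929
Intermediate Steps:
N(f) = 6 (N(f) = 1 + 5 = 6)
v = -72 (v = 6*(-12) = -72)
1/(987 + v) = 1/(987 - 72) = 1/915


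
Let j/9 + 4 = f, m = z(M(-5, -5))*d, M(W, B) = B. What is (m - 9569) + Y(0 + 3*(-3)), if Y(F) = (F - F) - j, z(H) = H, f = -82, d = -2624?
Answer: 4325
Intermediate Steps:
m = 13120 (m = -5*(-2624) = 13120)
j = -774 (j = -36 + 9*(-82) = -36 - 738 = -774)
Y(F) = 774 (Y(F) = (F - F) - 1*(-774) = 0 + 774 = 774)
(m - 9569) + Y(0 + 3*(-3)) = (13120 - 9569) + 774 = 3551 + 774 = 4325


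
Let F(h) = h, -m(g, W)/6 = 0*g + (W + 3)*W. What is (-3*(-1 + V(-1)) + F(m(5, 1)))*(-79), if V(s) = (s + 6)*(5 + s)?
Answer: 6399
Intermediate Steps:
m(g, W) = -6*W*(3 + W) (m(g, W) = -6*(0*g + (W + 3)*W) = -6*(0 + (3 + W)*W) = -6*(0 + W*(3 + W)) = -6*W*(3 + W))
V(s) = (5 + s)*(6 + s) (V(s) = (6 + s)*(5 + s) = (5 + s)*(6 + s))
(-3*(-1 + V(-1)) + F(m(5, 1)))*(-79) = (-3*(-1 + (30 + (-1)**2 + 11*(-1))) - 6*1*(3 + 1))*(-79) = (-3*(-1 + (30 + 1 - 11)) - 6*1*4)*(-79) = (-3*(-1 + 20) - 24)*(-79) = (-3*19 - 24)*(-79) = (-57 - 24)*(-79) = -81*(-79) = 6399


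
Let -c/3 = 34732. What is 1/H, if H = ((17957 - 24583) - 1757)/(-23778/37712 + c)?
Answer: 1964731665/158069848 ≈ 12.430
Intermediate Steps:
c = -104196 (c = -3*34732 = -104196)
H = 158069848/1964731665 (H = ((17957 - 24583) - 1757)/(-23778/37712 - 104196) = (-6626 - 1757)/(-23778*1/37712 - 104196) = -8383/(-11889/18856 - 104196) = -8383/(-1964731665/18856) = -8383*(-18856/1964731665) = 158069848/1964731665 ≈ 0.080454)
1/H = 1/(158069848/1964731665) = 1964731665/158069848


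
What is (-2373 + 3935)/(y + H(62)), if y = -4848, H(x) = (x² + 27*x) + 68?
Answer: 781/369 ≈ 2.1165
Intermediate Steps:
H(x) = 68 + x² + 27*x
(-2373 + 3935)/(y + H(62)) = (-2373 + 3935)/(-4848 + (68 + 62² + 27*62)) = 1562/(-4848 + (68 + 3844 + 1674)) = 1562/(-4848 + 5586) = 1562/738 = 1562*(1/738) = 781/369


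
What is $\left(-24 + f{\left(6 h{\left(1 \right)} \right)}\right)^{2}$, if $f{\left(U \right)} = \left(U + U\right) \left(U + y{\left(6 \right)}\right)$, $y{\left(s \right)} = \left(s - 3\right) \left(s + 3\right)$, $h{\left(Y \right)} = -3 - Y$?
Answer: $28224$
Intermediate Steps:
$y{\left(s \right)} = \left(-3 + s\right) \left(3 + s\right)$
$f{\left(U \right)} = 2 U \left(27 + U\right)$ ($f{\left(U \right)} = \left(U + U\right) \left(U - \left(9 - 6^{2}\right)\right) = 2 U \left(U + \left(-9 + 36\right)\right) = 2 U \left(U + 27\right) = 2 U \left(27 + U\right)$)
$\left(-24 + f{\left(6 h{\left(1 \right)} \right)}\right)^{2} = \left(-24 + 2 \cdot 6 \left(-3 - 1\right) \left(27 + 6 \left(-3 - 1\right)\right)\right)^{2} = \left(-24 + 2 \cdot 6 \left(-4\right) \left(27 + 6 \left(-4\right)\right)\right)^{2} = \left(-24 + 2 \left(-24\right) \left(27 - 24\right)\right)^{2} = \left(-24 + 2 \left(-24\right) 3\right)^{2} = \left(-24 - 144\right)^{2} = \left(-168\right)^{2} = 28224$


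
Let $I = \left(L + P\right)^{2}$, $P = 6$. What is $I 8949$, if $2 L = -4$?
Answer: $143184$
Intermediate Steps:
$L = -2$ ($L = \frac{1}{2} \left(-4\right) = -2$)
$I = 16$ ($I = \left(-2 + 6\right)^{2} = 4^{2} = 16$)
$I 8949 = 16 \cdot 8949 = 143184$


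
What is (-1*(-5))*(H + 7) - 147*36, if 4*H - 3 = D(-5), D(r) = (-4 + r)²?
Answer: -5152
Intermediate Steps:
H = 21 (H = ¾ + (-4 - 5)²/4 = ¾ + (¼)*(-9)² = ¾ + (¼)*81 = ¾ + 81/4 = 21)
(-1*(-5))*(H + 7) - 147*36 = (-1*(-5))*(21 + 7) - 147*36 = 5*28 - 5292 = 140 - 5292 = -5152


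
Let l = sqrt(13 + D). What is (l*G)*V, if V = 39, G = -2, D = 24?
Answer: -78*sqrt(37) ≈ -474.46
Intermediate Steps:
l = sqrt(37) (l = sqrt(13 + 24) = sqrt(37) ≈ 6.0828)
(l*G)*V = (sqrt(37)*(-2))*39 = -2*sqrt(37)*39 = -78*sqrt(37)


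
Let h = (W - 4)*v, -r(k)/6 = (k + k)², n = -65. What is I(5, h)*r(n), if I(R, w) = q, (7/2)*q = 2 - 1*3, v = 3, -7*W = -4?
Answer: 202800/7 ≈ 28971.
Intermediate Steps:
W = 4/7 (W = -⅐*(-4) = 4/7 ≈ 0.57143)
q = -2/7 (q = 2*(2 - 1*3)/7 = 2*(2 - 3)/7 = (2/7)*(-1) = -2/7 ≈ -0.28571)
r(k) = -24*k² (r(k) = -6*(k + k)² = -6*4*k² = -24*k²)
h = -72/7 (h = (4/7 - 4)*3 = -24/7*3 = -72/7 ≈ -10.286)
I(R, w) = -2/7
I(5, h)*r(n) = -(-48)*(-65)²/7 = -(-48)*4225/7 = -2/7*(-101400) = 202800/7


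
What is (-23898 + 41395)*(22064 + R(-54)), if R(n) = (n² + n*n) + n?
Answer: 487151474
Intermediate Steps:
R(n) = n + 2*n² (R(n) = (n² + n²) + n = 2*n² + n = n + 2*n²)
(-23898 + 41395)*(22064 + R(-54)) = (-23898 + 41395)*(22064 - 54*(1 + 2*(-54))) = 17497*(22064 - 54*(1 - 108)) = 17497*(22064 - 54*(-107)) = 17497*(22064 + 5778) = 17497*27842 = 487151474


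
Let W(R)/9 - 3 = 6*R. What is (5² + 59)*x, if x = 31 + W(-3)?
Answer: -8736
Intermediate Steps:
W(R) = 27 + 54*R (W(R) = 27 + 9*(6*R) = 27 + 54*R)
x = -104 (x = 31 + (27 + 54*(-3)) = 31 + (27 - 162) = 31 - 135 = -104)
(5² + 59)*x = (5² + 59)*(-104) = (25 + 59)*(-104) = 84*(-104) = -8736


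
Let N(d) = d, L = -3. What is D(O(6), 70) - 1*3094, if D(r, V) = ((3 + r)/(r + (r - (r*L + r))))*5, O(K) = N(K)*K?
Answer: -148447/48 ≈ -3092.6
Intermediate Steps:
O(K) = K² (O(K) = K*K = K²)
D(r, V) = 5*(3 + r)/(4*r) (D(r, V) = ((3 + r)/(r + (r - (r*(-3) + r))))*5 = ((3 + r)/(r + (r - (-3*r + r))))*5 = ((3 + r)/(r + (r - (-2)*r)))*5 = ((3 + r)/(r + (r + 2*r)))*5 = ((3 + r)/(r + 3*r))*5 = ((3 + r)/((4*r)))*5 = ((3 + r)*(1/(4*r)))*5 = ((3 + r)/(4*r))*5 = 5*(3 + r)/(4*r))
D(O(6), 70) - 1*3094 = 5*(3 + 6²)/(4*(6²)) - 1*3094 = (5/4)*(3 + 36)/36 - 3094 = (5/4)*(1/36)*39 - 3094 = 65/48 - 3094 = -148447/48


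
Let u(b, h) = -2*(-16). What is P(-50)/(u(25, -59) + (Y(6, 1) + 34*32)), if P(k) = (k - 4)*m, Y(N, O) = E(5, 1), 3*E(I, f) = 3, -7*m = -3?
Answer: -162/7847 ≈ -0.020645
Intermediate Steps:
m = 3/7 (m = -⅐*(-3) = 3/7 ≈ 0.42857)
E(I, f) = 1 (E(I, f) = (⅓)*3 = 1)
Y(N, O) = 1
u(b, h) = 32
P(k) = -12/7 + 3*k/7 (P(k) = (k - 4)*(3/7) = (-4 + k)*(3/7) = -12/7 + 3*k/7)
P(-50)/(u(25, -59) + (Y(6, 1) + 34*32)) = (-12/7 + (3/7)*(-50))/(32 + (1 + 34*32)) = (-12/7 - 150/7)/(32 + (1 + 1088)) = -162/(7*(32 + 1089)) = -162/7/1121 = -162/7*1/1121 = -162/7847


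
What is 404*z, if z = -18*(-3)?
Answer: 21816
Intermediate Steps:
z = 54 (z = -6*(-9) = 54)
404*z = 404*54 = 21816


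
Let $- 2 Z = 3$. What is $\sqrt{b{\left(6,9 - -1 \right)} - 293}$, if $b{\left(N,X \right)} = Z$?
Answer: $\frac{i \sqrt{1178}}{2} \approx 17.161 i$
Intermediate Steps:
$Z = - \frac{3}{2}$ ($Z = \left(- \frac{1}{2}\right) 3 = - \frac{3}{2} \approx -1.5$)
$b{\left(N,X \right)} = - \frac{3}{2}$
$\sqrt{b{\left(6,9 - -1 \right)} - 293} = \sqrt{- \frac{3}{2} - 293} = \sqrt{- \frac{589}{2}} = \frac{i \sqrt{1178}}{2}$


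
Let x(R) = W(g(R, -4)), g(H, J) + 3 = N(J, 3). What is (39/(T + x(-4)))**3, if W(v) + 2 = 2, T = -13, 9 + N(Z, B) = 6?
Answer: -27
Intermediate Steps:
N(Z, B) = -3 (N(Z, B) = -9 + 6 = -3)
g(H, J) = -6 (g(H, J) = -3 - 3 = -6)
W(v) = 0 (W(v) = -2 + 2 = 0)
x(R) = 0
(39/(T + x(-4)))**3 = (39/(-13 + 0))**3 = (39/(-13))**3 = (39*(-1/13))**3 = (-3)**3 = -27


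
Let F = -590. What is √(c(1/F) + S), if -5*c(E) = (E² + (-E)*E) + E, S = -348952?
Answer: 3*I*√13496687898/590 ≈ 590.72*I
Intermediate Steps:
c(E) = -E/5 (c(E) = -((E² + (-E)*E) + E)/5 = -((E² - E²) + E)/5 = -(0 + E)/5 = -E/5)
√(c(1/F) + S) = √(-⅕/(-590) - 348952) = √(-⅕*(-1/590) - 348952) = √(1/2950 - 348952) = √(-1029408399/2950) = 3*I*√13496687898/590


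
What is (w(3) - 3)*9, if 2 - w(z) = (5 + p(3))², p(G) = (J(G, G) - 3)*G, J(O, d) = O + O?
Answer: -1773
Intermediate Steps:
J(O, d) = 2*O
p(G) = G*(-3 + 2*G) (p(G) = (2*G - 3)*G = (-3 + 2*G)*G = G*(-3 + 2*G))
w(z) = -194 (w(z) = 2 - (5 + 3*(-3 + 2*3))² = 2 - (5 + 3*(-3 + 6))² = 2 - (5 + 3*3)² = 2 - (5 + 9)² = 2 - 1*14² = 2 - 1*196 = 2 - 196 = -194)
(w(3) - 3)*9 = (-194 - 3)*9 = -197*9 = -1773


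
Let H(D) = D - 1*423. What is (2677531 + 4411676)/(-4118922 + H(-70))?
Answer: -7089207/4119415 ≈ -1.7209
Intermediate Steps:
H(D) = -423 + D (H(D) = D - 423 = -423 + D)
(2677531 + 4411676)/(-4118922 + H(-70)) = (2677531 + 4411676)/(-4118922 + (-423 - 70)) = 7089207/(-4118922 - 493) = 7089207/(-4119415) = 7089207*(-1/4119415) = -7089207/4119415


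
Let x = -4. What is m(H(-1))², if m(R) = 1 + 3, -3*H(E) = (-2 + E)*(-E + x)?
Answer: 16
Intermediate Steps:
H(E) = -(-4 - E)*(-2 + E)/3 (H(E) = -(-2 + E)*(-E - 4)/3 = -(-2 + E)*(-4 - E)/3 = -(-4 - E)*(-2 + E)/3)
m(R) = 4
m(H(-1))² = 4² = 16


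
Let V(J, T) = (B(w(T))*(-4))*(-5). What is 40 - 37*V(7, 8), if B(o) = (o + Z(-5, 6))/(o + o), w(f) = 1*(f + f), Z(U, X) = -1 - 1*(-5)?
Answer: -845/2 ≈ -422.50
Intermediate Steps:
Z(U, X) = 4 (Z(U, X) = -1 + 5 = 4)
w(f) = 2*f (w(f) = 1*(2*f) = 2*f)
B(o) = (4 + o)/(2*o) (B(o) = (o + 4)/(o + o) = (4 + o)/((2*o)) = (4 + o)*(1/(2*o)) = (4 + o)/(2*o))
V(J, T) = 5*(4 + 2*T)/T (V(J, T) = (((4 + 2*T)/(2*((2*T))))*(-4))*(-5) = (((1/(2*T))*(4 + 2*T)/2)*(-4))*(-5) = (((4 + 2*T)/(4*T))*(-4))*(-5) = -(4 + 2*T)/T*(-5) = 5*(4 + 2*T)/T)
40 - 37*V(7, 8) = 40 - 37*(10 + 20/8) = 40 - 37*(10 + 20*(⅛)) = 40 - 37*(10 + 5/2) = 40 - 37*25/2 = 40 - 925/2 = -845/2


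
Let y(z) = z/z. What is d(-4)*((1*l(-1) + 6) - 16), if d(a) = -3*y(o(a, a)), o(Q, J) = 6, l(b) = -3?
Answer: 39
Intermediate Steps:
y(z) = 1
d(a) = -3 (d(a) = -3*1 = -3)
d(-4)*((1*l(-1) + 6) - 16) = -3*((1*(-3) + 6) - 16) = -3*((-3 + 6) - 16) = -3*(3 - 16) = -3*(-13) = 39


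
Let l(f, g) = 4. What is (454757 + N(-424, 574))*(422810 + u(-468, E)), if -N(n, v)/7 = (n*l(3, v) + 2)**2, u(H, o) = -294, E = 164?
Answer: -8295127760620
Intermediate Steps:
N(n, v) = -7*(2 + 4*n)**2 (N(n, v) = -7*(n*4 + 2)**2 = -7*(4*n + 2)**2 = -7*(2 + 4*n)**2)
(454757 + N(-424, 574))*(422810 + u(-468, E)) = (454757 - 28*(1 + 2*(-424))**2)*(422810 - 294) = (454757 - 28*(1 - 848)**2)*422516 = (454757 - 28*(-847)**2)*422516 = (454757 - 28*717409)*422516 = (454757 - 20087452)*422516 = -19632695*422516 = -8295127760620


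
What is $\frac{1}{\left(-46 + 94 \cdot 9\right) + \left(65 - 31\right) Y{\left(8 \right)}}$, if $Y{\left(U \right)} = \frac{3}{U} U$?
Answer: $\frac{1}{902} \approx 0.0011086$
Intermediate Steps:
$Y{\left(U \right)} = 3$
$\frac{1}{\left(-46 + 94 \cdot 9\right) + \left(65 - 31\right) Y{\left(8 \right)}} = \frac{1}{\left(-46 + 94 \cdot 9\right) + \left(65 - 31\right) 3} = \frac{1}{\left(-46 + 846\right) + \left(65 - 31\right) 3} = \frac{1}{800 + 34 \cdot 3} = \frac{1}{800 + 102} = \frac{1}{902}$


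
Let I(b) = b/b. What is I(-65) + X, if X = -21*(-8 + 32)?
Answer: -503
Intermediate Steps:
I(b) = 1
X = -504 (X = -21*24 = -504)
I(-65) + X = 1 - 504 = -503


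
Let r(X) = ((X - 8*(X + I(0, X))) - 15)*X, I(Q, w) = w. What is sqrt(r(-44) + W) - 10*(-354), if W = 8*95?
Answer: 3540 + 2*I*sqrt(6905) ≈ 3540.0 + 166.19*I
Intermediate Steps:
W = 760
r(X) = X*(-15 - 15*X) (r(X) = ((X - 8*(X + X)) - 15)*X = ((X - 16*X) - 15)*X = (-15*X - 15)*X = (-15 - 15*X)*X = X*(-15 - 15*X))
sqrt(r(-44) + W) - 10*(-354) = sqrt(-15*(-44)*(1 - 44) + 760) - 10*(-354) = sqrt(-15*(-44)*(-43) + 760) + 3540 = sqrt(-28380 + 760) + 3540 = sqrt(-27620) + 3540 = 2*I*sqrt(6905) + 3540 = 3540 + 2*I*sqrt(6905)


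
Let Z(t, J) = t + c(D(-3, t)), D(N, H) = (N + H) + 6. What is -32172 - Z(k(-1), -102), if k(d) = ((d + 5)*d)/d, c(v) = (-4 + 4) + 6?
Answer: -32182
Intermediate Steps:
D(N, H) = 6 + H + N (D(N, H) = (H + N) + 6 = 6 + H + N)
c(v) = 6 (c(v) = 0 + 6 = 6)
k(d) = 5 + d (k(d) = ((5 + d)*d)/d = (d*(5 + d))/d = 5 + d)
Z(t, J) = 6 + t (Z(t, J) = t + 6 = 6 + t)
-32172 - Z(k(-1), -102) = -32172 - (6 + (5 - 1)) = -32172 - (6 + 4) = -32172 - 1*10 = -32172 - 10 = -32182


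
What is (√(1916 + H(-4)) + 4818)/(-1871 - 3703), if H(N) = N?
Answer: -803/929 - √478/2787 ≈ -0.87222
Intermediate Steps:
(√(1916 + H(-4)) + 4818)/(-1871 - 3703) = (√(1916 - 4) + 4818)/(-1871 - 3703) = (√1912 + 4818)/(-5574) = (2*√478 + 4818)*(-1/5574) = (4818 + 2*√478)*(-1/5574) = -803/929 - √478/2787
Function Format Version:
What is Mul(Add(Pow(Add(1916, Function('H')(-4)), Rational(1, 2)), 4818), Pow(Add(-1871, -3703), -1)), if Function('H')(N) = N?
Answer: Add(Rational(-803, 929), Mul(Rational(-1, 2787), Pow(478, Rational(1, 2)))) ≈ -0.87222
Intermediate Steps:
Mul(Add(Pow(Add(1916, Function('H')(-4)), Rational(1, 2)), 4818), Pow(Add(-1871, -3703), -1)) = Mul(Add(Pow(Add(1916, -4), Rational(1, 2)), 4818), Pow(Add(-1871, -3703), -1)) = Mul(Add(Pow(1912, Rational(1, 2)), 4818), Pow(-5574, -1)) = Mul(Add(Mul(2, Pow(478, Rational(1, 2))), 4818), Rational(-1, 5574)) = Mul(Add(4818, Mul(2, Pow(478, Rational(1, 2)))), Rational(-1, 5574)) = Add(Rational(-803, 929), Mul(Rational(-1, 2787), Pow(478, Rational(1, 2))))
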